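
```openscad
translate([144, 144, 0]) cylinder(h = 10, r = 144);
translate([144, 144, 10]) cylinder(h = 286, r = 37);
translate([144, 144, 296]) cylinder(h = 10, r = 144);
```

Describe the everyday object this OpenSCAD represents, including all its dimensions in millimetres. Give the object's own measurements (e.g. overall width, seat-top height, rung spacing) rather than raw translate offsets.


A spool: two coaxial disc flanges of radius 144 mm and thickness 10 mm, joined by a core cylinder of radius 37 mm and height 286 mm. The lower flange rests on z = 0 and the three cylinders share a vertical axis.


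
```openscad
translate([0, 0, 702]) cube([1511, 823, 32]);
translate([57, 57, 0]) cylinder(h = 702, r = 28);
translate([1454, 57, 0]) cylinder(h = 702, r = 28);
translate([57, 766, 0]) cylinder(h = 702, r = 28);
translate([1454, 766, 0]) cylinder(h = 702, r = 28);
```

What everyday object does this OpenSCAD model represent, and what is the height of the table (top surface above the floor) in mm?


A table. The table height is 734 mm.

A 1511×823×32 slab sits at z = 702 on four Ø56 mm round legs — a table. The top surface is at 702 + 32 = 734 mm.


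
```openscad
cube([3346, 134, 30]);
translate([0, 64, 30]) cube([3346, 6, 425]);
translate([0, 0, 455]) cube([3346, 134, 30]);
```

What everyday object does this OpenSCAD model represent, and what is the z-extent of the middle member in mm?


An I-beam. The web height is 425 mm.

Two wide flanges with a thin centred web — an I-beam. Overall 485 mm minus two 30 mm flanges gives a web of 485 − 2·30 = 425 mm.


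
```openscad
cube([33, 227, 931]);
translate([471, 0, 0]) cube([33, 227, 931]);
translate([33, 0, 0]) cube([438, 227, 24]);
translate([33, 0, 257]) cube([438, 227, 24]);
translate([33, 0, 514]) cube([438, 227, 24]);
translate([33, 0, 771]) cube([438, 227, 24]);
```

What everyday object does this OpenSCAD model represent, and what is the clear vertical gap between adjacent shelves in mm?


A bookshelf. The clear shelf gap is 233 mm.

Two tall side panels with 4 horizontal boards between them — a bookshelf. The first two shelf undersides are at z = 0 and z = 257; with shelf thickness 24, the clear gap is 257 − 0 − 24 = 233 mm.


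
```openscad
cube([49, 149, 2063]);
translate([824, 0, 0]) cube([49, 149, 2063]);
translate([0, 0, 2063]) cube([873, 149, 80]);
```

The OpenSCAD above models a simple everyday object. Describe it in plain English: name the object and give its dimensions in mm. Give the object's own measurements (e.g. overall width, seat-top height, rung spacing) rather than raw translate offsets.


A door frame. The clear opening is 775 mm wide and 2063 mm high. Two 49 mm wide jambs, 149 mm deep, stand either side of the opening from the floor to the top of the opening. A 80 mm thick head sits across the top of both jambs, spanning the full outside width of the frame.


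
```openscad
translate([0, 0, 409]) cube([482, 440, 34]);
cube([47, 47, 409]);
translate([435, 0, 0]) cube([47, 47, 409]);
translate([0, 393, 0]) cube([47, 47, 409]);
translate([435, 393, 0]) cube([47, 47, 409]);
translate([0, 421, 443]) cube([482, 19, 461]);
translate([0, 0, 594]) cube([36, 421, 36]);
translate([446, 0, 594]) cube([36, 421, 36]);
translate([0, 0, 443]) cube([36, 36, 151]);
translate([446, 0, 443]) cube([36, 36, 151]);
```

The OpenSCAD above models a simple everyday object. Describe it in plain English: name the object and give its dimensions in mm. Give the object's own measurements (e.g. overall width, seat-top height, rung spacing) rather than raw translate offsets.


A chair. The seat is a 482×440×34 mm slab with its top at z = 443 mm, on four 47×47 mm corner legs (flush with the seat edges, standing on z = 0). A flat backrest 19 mm thick, 461 mm tall, spans the full seat width and rises from the seat top along its +y edge, rear face flush with the rear of the seat. Two armrests of 36×36 mm section run along each side from the seat's front edge to the front of the backrest, top faces 187 mm above the seat top and outer faces flush with the seat's x-edges; a 36×36 mm post under the front of each armrest stands on the seat at the front corner.


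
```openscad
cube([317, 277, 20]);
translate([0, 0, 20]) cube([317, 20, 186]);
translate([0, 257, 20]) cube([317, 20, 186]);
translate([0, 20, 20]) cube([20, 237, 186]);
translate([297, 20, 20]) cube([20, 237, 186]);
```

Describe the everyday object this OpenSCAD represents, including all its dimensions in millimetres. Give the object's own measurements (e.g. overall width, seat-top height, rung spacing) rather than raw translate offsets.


An open-topped rectangular box: outside dimensions 317×277×206 mm, with a uniform wall and base thickness of 20 mm. The base is a full 317×277 slab on the floor; four walls sit on top of the base. The front and back walls (the −y and +y sides) span the full width; the two side walls fit between them.


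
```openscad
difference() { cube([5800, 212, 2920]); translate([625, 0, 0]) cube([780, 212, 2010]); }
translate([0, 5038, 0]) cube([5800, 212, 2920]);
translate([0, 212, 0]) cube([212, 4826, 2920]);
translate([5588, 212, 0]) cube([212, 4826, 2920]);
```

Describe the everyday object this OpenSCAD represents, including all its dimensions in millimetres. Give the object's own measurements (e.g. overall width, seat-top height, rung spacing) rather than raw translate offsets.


A single room: four walls, each 2920 mm tall and 212 mm thick, enclosing an outside footprint 5800×5250 mm (x × y), no floor or roof. The front and back walls (−y and +y sides) run the full x-width; the side walls fit between their inner faces. A door opening 780 mm wide and 2010 mm tall is cut through the front wall from the floor up, its −x edge 625 mm from the wall's −x end.


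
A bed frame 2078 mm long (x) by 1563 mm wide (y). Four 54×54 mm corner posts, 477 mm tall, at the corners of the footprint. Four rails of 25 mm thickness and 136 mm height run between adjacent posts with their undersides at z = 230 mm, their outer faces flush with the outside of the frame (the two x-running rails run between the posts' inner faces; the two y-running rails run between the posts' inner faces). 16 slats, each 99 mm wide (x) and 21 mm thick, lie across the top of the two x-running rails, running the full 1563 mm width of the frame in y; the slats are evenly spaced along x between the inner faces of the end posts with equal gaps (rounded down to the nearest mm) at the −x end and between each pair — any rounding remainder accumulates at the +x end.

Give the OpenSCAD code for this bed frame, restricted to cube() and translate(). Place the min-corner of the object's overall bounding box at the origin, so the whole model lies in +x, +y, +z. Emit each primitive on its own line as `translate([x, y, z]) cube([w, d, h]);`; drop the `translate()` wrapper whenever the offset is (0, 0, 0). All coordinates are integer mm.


// slat z = rail_z + rail_h = 230 + 136 = 366
// slat gap = ⌊(1970 − 16·99) / 17⌋ = 22
cube([54, 54, 477]);
translate([0, 1509, 0]) cube([54, 54, 477]);
translate([2024, 0, 0]) cube([54, 54, 477]);
translate([2024, 1509, 0]) cube([54, 54, 477]);
translate([54, 0, 230]) cube([1970, 25, 136]);
translate([54, 1538, 230]) cube([1970, 25, 136]);
translate([0, 54, 230]) cube([25, 1455, 136]);
translate([2053, 54, 230]) cube([25, 1455, 136]);
translate([76, 0, 366]) cube([99, 1563, 21]);
translate([197, 0, 366]) cube([99, 1563, 21]);
translate([318, 0, 366]) cube([99, 1563, 21]);
translate([439, 0, 366]) cube([99, 1563, 21]);
translate([560, 0, 366]) cube([99, 1563, 21]);
translate([681, 0, 366]) cube([99, 1563, 21]);
translate([802, 0, 366]) cube([99, 1563, 21]);
translate([923, 0, 366]) cube([99, 1563, 21]);
translate([1044, 0, 366]) cube([99, 1563, 21]);
translate([1165, 0, 366]) cube([99, 1563, 21]);
translate([1286, 0, 366]) cube([99, 1563, 21]);
translate([1407, 0, 366]) cube([99, 1563, 21]);
translate([1528, 0, 366]) cube([99, 1563, 21]);
translate([1649, 0, 366]) cube([99, 1563, 21]);
translate([1770, 0, 366]) cube([99, 1563, 21]);
translate([1891, 0, 366]) cube([99, 1563, 21]);


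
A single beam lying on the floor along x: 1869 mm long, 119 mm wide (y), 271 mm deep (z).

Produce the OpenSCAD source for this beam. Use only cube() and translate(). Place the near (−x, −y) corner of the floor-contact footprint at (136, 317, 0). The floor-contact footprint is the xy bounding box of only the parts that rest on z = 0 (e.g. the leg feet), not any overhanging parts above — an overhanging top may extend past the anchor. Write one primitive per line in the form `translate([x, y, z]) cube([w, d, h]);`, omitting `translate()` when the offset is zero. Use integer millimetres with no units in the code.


translate([136, 317, 0]) cube([1869, 119, 271]);


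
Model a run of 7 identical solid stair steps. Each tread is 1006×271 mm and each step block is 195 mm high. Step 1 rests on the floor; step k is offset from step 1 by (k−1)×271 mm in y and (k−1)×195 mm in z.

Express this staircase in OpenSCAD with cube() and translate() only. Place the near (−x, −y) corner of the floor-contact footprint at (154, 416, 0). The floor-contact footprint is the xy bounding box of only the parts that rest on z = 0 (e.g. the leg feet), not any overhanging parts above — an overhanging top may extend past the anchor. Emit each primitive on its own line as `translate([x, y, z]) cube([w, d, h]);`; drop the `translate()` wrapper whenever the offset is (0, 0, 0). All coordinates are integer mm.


translate([154, 416, 0]) cube([1006, 271, 195]);
translate([154, 687, 195]) cube([1006, 271, 195]);
translate([154, 958, 390]) cube([1006, 271, 195]);
translate([154, 1229, 585]) cube([1006, 271, 195]);
translate([154, 1500, 780]) cube([1006, 271, 195]);
translate([154, 1771, 975]) cube([1006, 271, 195]);
translate([154, 2042, 1170]) cube([1006, 271, 195]);


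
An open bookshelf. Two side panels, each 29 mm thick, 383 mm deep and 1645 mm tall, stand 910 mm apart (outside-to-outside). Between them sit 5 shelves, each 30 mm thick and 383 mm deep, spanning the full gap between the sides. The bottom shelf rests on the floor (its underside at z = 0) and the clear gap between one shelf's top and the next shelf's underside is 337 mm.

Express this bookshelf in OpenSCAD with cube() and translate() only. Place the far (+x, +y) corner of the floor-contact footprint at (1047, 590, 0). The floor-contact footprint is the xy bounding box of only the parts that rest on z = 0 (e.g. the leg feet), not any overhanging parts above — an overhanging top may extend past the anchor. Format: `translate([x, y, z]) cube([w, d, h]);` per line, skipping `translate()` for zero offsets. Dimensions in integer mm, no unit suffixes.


translate([137, 207, 0]) cube([29, 383, 1645]);
translate([1018, 207, 0]) cube([29, 383, 1645]);
translate([166, 207, 0]) cube([852, 383, 30]);
translate([166, 207, 367]) cube([852, 383, 30]);
translate([166, 207, 734]) cube([852, 383, 30]);
translate([166, 207, 1101]) cube([852, 383, 30]);
translate([166, 207, 1468]) cube([852, 383, 30]);


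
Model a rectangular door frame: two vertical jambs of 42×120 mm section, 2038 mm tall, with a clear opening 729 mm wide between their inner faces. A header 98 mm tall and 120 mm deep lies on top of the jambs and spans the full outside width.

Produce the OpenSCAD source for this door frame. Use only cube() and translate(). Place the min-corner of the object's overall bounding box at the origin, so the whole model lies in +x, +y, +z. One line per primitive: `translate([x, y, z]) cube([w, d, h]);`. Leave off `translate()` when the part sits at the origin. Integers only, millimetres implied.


cube([42, 120, 2038]);
translate([771, 0, 0]) cube([42, 120, 2038]);
translate([0, 0, 2038]) cube([813, 120, 98]);


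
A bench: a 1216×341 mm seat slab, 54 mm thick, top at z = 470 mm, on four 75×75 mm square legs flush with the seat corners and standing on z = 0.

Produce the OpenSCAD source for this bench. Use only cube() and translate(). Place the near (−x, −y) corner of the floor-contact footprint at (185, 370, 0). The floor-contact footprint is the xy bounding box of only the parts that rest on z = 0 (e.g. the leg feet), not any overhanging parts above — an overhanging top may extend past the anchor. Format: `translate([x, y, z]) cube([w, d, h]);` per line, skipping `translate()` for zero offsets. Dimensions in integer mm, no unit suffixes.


translate([185, 370, 416]) cube([1216, 341, 54]);
translate([185, 370, 0]) cube([75, 75, 416]);
translate([185, 636, 0]) cube([75, 75, 416]);
translate([1326, 370, 0]) cube([75, 75, 416]);
translate([1326, 636, 0]) cube([75, 75, 416]);


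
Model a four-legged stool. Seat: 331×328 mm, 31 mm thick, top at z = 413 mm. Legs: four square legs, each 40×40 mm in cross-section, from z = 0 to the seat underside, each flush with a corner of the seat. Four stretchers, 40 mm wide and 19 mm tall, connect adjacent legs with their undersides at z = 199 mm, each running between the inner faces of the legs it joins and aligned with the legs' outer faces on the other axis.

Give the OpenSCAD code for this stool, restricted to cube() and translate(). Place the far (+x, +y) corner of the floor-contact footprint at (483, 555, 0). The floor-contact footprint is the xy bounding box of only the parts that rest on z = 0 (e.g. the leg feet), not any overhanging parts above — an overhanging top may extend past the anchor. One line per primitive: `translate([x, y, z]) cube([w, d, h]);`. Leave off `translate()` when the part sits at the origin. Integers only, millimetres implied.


translate([152, 227, 382]) cube([331, 328, 31]);
translate([152, 227, 0]) cube([40, 40, 382]);
translate([443, 227, 0]) cube([40, 40, 382]);
translate([152, 515, 0]) cube([40, 40, 382]);
translate([443, 515, 0]) cube([40, 40, 382]);
translate([192, 227, 199]) cube([251, 40, 19]);
translate([192, 515, 199]) cube([251, 40, 19]);
translate([152, 267, 199]) cube([40, 248, 19]);
translate([443, 267, 199]) cube([40, 248, 19]);


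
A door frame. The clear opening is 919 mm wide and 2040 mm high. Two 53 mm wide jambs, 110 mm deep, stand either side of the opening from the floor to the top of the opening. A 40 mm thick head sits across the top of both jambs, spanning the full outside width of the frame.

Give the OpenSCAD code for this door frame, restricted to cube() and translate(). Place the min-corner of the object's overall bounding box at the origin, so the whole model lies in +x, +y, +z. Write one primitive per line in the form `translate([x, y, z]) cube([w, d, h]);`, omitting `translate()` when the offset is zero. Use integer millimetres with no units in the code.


cube([53, 110, 2040]);
translate([972, 0, 0]) cube([53, 110, 2040]);
translate([0, 0, 2040]) cube([1025, 110, 40]);


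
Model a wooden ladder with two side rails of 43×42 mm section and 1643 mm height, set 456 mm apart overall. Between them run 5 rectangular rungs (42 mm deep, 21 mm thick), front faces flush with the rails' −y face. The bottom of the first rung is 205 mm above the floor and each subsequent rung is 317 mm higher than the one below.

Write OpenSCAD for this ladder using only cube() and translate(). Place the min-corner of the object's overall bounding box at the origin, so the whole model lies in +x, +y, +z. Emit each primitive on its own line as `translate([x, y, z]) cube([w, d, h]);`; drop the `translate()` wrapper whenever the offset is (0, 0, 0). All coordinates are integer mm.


cube([43, 42, 1643]);
translate([413, 0, 0]) cube([43, 42, 1643]);
translate([43, 0, 205]) cube([370, 42, 21]);
translate([43, 0, 522]) cube([370, 42, 21]);
translate([43, 0, 839]) cube([370, 42, 21]);
translate([43, 0, 1156]) cube([370, 42, 21]);
translate([43, 0, 1473]) cube([370, 42, 21]);


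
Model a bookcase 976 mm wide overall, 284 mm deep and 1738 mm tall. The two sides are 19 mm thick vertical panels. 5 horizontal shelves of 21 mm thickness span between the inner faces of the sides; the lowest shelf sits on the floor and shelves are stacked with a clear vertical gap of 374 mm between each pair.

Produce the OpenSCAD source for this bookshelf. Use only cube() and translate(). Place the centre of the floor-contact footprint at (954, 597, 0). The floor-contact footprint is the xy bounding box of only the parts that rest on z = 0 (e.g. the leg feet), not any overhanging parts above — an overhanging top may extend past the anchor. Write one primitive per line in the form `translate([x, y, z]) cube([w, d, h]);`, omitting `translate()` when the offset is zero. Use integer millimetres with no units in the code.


translate([466, 455, 0]) cube([19, 284, 1738]);
translate([1423, 455, 0]) cube([19, 284, 1738]);
translate([485, 455, 0]) cube([938, 284, 21]);
translate([485, 455, 395]) cube([938, 284, 21]);
translate([485, 455, 790]) cube([938, 284, 21]);
translate([485, 455, 1185]) cube([938, 284, 21]);
translate([485, 455, 1580]) cube([938, 284, 21]);


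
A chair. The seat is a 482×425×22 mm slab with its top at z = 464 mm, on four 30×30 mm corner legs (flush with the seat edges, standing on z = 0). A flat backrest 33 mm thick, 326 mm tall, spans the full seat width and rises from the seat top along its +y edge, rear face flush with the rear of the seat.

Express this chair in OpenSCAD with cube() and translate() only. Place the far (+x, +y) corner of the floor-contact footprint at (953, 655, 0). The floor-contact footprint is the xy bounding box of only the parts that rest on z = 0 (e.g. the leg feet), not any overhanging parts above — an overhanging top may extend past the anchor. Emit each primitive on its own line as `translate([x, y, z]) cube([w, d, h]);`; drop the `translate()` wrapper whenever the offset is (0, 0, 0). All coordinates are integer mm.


// leg_h = 464 - 22 = 442
translate([471, 230, 442]) cube([482, 425, 22]);
translate([471, 230, 0]) cube([30, 30, 442]);
translate([923, 230, 0]) cube([30, 30, 442]);
translate([471, 625, 0]) cube([30, 30, 442]);
translate([923, 625, 0]) cube([30, 30, 442]);
translate([471, 622, 464]) cube([482, 33, 326]);


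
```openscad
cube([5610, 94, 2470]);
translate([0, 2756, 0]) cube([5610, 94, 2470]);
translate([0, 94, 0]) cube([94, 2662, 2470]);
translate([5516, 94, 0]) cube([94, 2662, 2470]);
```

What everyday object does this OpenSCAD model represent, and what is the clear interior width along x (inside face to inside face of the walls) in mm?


A house (or room) frame. The interior width is 5422 mm.

Four 2470 mm walls enclosing a rectangle with no floor or roof — a room or house frame. Outside width is 5610 mm and wall thickness is 94 mm, so the interior width is 5610 − 2 × 94 = 5422 mm.


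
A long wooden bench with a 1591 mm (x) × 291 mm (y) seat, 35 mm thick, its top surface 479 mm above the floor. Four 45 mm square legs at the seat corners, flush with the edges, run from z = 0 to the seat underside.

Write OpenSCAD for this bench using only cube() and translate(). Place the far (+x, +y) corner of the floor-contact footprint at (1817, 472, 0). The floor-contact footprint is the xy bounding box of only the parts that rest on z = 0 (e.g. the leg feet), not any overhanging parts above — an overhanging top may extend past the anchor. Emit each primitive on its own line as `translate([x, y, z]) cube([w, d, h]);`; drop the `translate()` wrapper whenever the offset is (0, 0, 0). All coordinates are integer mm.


// leg_h = 479 − 35 = 444
translate([226, 181, 444]) cube([1591, 291, 35]);
translate([226, 181, 0]) cube([45, 45, 444]);
translate([226, 427, 0]) cube([45, 45, 444]);
translate([1772, 181, 0]) cube([45, 45, 444]);
translate([1772, 427, 0]) cube([45, 45, 444]);


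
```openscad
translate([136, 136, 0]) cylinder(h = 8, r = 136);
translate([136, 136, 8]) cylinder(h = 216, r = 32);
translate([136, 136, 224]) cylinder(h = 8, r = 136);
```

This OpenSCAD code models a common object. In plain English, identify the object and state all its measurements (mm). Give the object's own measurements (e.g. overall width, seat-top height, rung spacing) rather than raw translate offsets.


A spool: two coaxial disc flanges of radius 136 mm and thickness 8 mm, joined by a core cylinder of radius 32 mm and height 216 mm. The lower flange rests on z = 0 and the three cylinders share a vertical axis.


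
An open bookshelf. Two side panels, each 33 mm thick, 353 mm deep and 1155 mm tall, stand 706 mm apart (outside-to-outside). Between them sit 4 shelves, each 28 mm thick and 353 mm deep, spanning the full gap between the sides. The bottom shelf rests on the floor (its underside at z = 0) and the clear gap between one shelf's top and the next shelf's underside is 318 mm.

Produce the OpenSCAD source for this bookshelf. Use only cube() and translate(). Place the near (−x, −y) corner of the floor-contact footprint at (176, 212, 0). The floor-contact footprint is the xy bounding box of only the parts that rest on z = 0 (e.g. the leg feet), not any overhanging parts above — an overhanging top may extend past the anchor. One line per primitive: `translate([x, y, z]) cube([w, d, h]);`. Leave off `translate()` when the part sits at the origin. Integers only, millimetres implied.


translate([176, 212, 0]) cube([33, 353, 1155]);
translate([849, 212, 0]) cube([33, 353, 1155]);
translate([209, 212, 0]) cube([640, 353, 28]);
translate([209, 212, 346]) cube([640, 353, 28]);
translate([209, 212, 692]) cube([640, 353, 28]);
translate([209, 212, 1038]) cube([640, 353, 28]);


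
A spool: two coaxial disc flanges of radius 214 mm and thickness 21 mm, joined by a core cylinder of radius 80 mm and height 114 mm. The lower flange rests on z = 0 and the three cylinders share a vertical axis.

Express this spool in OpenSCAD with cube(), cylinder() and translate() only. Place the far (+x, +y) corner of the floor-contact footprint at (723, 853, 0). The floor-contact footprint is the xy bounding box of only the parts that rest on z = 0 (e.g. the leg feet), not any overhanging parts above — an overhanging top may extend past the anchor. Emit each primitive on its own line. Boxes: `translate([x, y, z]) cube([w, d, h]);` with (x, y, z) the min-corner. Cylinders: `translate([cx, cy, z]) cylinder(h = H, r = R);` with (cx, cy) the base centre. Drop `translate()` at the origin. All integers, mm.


translate([509, 639, 0]) cylinder(h = 21, r = 214);
translate([509, 639, 21]) cylinder(h = 114, r = 80);
translate([509, 639, 135]) cylinder(h = 21, r = 214);


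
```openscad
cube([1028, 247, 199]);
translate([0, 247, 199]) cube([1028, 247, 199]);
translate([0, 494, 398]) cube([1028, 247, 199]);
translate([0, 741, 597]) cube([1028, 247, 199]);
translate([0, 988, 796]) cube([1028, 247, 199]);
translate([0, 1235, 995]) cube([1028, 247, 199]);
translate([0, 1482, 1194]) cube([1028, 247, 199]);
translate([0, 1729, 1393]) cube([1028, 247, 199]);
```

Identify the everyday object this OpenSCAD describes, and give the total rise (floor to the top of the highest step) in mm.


A staircase. The total rise is 1592 mm.

8 identical blocks, each offset up and back from the previous — a staircase. Each step is 199 mm tall and there are 8 of them, so the total rise is 8 × 199 = 1592 mm.


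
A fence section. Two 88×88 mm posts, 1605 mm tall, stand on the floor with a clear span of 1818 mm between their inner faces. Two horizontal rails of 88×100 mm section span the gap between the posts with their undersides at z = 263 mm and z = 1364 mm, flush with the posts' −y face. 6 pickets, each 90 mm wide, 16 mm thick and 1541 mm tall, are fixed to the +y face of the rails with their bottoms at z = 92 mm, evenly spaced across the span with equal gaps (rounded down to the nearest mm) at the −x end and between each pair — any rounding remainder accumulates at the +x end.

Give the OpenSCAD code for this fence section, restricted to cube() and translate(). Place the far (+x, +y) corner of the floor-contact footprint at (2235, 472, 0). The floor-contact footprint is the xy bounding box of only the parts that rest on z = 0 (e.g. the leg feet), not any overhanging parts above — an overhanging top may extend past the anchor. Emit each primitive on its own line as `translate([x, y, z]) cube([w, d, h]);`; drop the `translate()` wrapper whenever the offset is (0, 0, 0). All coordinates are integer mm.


translate([241, 384, 0]) cube([88, 88, 1605]);
translate([2147, 384, 0]) cube([88, 88, 1605]);
translate([329, 384, 263]) cube([1818, 88, 100]);
translate([329, 384, 1364]) cube([1818, 88, 100]);
translate([511, 472, 92]) cube([90, 16, 1541]);
translate([783, 472, 92]) cube([90, 16, 1541]);
translate([1055, 472, 92]) cube([90, 16, 1541]);
translate([1327, 472, 92]) cube([90, 16, 1541]);
translate([1599, 472, 92]) cube([90, 16, 1541]);
translate([1871, 472, 92]) cube([90, 16, 1541]);


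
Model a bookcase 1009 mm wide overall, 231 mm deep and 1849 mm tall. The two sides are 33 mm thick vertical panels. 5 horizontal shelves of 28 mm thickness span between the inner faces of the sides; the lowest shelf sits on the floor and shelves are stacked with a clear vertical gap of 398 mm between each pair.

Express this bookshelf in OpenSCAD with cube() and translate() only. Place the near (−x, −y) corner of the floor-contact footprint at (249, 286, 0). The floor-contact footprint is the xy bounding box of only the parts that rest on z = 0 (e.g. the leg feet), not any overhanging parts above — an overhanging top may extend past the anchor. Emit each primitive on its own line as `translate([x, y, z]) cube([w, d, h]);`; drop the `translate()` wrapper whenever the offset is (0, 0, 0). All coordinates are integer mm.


translate([249, 286, 0]) cube([33, 231, 1849]);
translate([1225, 286, 0]) cube([33, 231, 1849]);
translate([282, 286, 0]) cube([943, 231, 28]);
translate([282, 286, 426]) cube([943, 231, 28]);
translate([282, 286, 852]) cube([943, 231, 28]);
translate([282, 286, 1278]) cube([943, 231, 28]);
translate([282, 286, 1704]) cube([943, 231, 28]);


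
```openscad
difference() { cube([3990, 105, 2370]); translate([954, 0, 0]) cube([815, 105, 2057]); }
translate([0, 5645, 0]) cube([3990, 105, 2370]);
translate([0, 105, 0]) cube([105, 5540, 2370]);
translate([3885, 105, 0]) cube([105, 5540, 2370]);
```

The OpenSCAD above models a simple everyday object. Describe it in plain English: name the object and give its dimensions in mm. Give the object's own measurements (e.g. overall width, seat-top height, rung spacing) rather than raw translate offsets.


A single room: four walls, each 2370 mm tall and 105 mm thick, enclosing an outside footprint 3990×5750 mm (x × y), no floor or roof. The front and back walls (−y and +y sides) run the full x-width; the side walls fit between their inner faces. A door opening 815 mm wide and 2057 mm tall is cut through the front wall from the floor up, its −x edge 954 mm from the wall's −x end.


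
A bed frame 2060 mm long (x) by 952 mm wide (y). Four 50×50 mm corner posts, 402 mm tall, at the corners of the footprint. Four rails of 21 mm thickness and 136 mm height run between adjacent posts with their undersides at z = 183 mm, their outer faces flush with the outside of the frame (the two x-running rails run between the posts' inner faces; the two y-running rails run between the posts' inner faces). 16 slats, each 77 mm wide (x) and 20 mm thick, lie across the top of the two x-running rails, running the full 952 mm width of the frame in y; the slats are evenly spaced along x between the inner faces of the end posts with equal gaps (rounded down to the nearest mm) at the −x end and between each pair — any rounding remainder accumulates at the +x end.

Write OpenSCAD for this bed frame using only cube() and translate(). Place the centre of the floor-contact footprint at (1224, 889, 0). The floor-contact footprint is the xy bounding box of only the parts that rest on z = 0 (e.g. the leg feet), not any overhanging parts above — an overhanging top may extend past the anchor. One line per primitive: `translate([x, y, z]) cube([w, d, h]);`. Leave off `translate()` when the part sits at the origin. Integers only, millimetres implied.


// slat z = rail_z + rail_h = 183 + 136 = 319
// slat gap = ⌊(1960 − 16·77) / 17⌋ = 42
translate([194, 413, 0]) cube([50, 50, 402]);
translate([194, 1315, 0]) cube([50, 50, 402]);
translate([2204, 413, 0]) cube([50, 50, 402]);
translate([2204, 1315, 0]) cube([50, 50, 402]);
translate([244, 413, 183]) cube([1960, 21, 136]);
translate([244, 1344, 183]) cube([1960, 21, 136]);
translate([194, 463, 183]) cube([21, 852, 136]);
translate([2233, 463, 183]) cube([21, 852, 136]);
translate([286, 413, 319]) cube([77, 952, 20]);
translate([405, 413, 319]) cube([77, 952, 20]);
translate([524, 413, 319]) cube([77, 952, 20]);
translate([643, 413, 319]) cube([77, 952, 20]);
translate([762, 413, 319]) cube([77, 952, 20]);
translate([881, 413, 319]) cube([77, 952, 20]);
translate([1000, 413, 319]) cube([77, 952, 20]);
translate([1119, 413, 319]) cube([77, 952, 20]);
translate([1238, 413, 319]) cube([77, 952, 20]);
translate([1357, 413, 319]) cube([77, 952, 20]);
translate([1476, 413, 319]) cube([77, 952, 20]);
translate([1595, 413, 319]) cube([77, 952, 20]);
translate([1714, 413, 319]) cube([77, 952, 20]);
translate([1833, 413, 319]) cube([77, 952, 20]);
translate([1952, 413, 319]) cube([77, 952, 20]);
translate([2071, 413, 319]) cube([77, 952, 20]);


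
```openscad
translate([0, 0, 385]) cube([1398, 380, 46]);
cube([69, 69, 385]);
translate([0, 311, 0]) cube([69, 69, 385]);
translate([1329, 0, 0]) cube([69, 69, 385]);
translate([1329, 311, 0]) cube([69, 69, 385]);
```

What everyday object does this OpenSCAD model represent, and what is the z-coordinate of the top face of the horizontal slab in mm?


A bench. The seat-top height is 431 mm.

A long slab on four corner posts — a bench. The slab sits at z = 385 with thickness 46, so the top is 385 + 46 = 431 mm.


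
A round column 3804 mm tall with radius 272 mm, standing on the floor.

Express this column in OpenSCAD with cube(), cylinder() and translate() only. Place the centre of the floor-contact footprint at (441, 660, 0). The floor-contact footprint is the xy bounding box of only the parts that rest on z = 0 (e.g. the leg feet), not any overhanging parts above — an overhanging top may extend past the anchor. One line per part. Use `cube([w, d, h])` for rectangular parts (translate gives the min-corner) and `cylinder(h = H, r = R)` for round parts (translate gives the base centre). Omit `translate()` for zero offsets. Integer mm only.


translate([441, 660, 0]) cylinder(h = 3804, r = 272);


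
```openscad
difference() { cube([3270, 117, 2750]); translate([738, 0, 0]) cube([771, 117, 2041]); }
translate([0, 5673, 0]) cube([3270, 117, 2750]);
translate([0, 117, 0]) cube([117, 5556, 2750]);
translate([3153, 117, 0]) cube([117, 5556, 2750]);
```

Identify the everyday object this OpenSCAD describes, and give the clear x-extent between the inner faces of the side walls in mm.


A single room. The interior width is 3036 mm.

Four walls enclosing a rectangle with a door in the front wall — a room. Outside width 3270 minus two 117 mm walls gives 3036 mm.


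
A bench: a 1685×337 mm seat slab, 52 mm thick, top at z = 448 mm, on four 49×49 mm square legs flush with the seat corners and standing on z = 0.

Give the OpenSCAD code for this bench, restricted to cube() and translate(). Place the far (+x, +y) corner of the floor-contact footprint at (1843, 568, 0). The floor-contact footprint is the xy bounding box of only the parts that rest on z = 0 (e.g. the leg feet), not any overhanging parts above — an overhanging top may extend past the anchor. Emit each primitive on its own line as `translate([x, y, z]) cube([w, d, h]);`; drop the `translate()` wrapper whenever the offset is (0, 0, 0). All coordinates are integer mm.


translate([158, 231, 396]) cube([1685, 337, 52]);
translate([158, 231, 0]) cube([49, 49, 396]);
translate([158, 519, 0]) cube([49, 49, 396]);
translate([1794, 231, 0]) cube([49, 49, 396]);
translate([1794, 519, 0]) cube([49, 49, 396]);


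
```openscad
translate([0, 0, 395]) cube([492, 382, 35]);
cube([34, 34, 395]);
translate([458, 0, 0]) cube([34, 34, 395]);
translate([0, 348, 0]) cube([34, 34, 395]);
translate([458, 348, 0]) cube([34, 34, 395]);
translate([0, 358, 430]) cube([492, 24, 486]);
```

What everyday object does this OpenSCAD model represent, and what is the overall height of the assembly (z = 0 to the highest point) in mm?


A chair. The overall height is 916 mm.

A slab on four corner posts with a tall panel at the back — a chair. The seat slab sits at z = 395 with thickness 35, and the 486 mm backrest starts at the seat top, so the overall height is 395 + 35 + 486 = 916 mm.


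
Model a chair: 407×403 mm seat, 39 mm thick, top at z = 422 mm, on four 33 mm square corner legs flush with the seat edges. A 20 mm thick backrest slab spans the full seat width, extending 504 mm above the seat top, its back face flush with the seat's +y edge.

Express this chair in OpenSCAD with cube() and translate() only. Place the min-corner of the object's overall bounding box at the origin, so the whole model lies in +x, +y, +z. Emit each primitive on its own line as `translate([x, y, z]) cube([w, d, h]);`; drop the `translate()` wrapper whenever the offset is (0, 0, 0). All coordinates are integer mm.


translate([0, 0, 383]) cube([407, 403, 39]);
cube([33, 33, 383]);
translate([374, 0, 0]) cube([33, 33, 383]);
translate([0, 370, 0]) cube([33, 33, 383]);
translate([374, 370, 0]) cube([33, 33, 383]);
translate([0, 383, 422]) cube([407, 20, 504]);


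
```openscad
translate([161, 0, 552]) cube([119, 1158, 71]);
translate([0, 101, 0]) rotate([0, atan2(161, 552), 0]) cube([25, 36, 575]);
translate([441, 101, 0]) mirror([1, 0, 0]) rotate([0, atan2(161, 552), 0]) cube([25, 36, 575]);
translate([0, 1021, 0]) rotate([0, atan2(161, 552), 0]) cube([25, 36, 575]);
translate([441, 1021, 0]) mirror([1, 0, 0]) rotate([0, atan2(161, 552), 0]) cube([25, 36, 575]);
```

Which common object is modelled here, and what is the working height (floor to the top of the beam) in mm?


A sawhorse. The overall height is 623 mm.

A beam across two mirrored pairs of raked legs — a sawhorse. The beam's underside is at z = 552 (matching the legs' vertical rise in atan2(161, 552)) and the beam is 71 mm tall, so its top is at 552 + 71 = 623 mm. The raked legs top out at the beam's underside, so that is the highest point.


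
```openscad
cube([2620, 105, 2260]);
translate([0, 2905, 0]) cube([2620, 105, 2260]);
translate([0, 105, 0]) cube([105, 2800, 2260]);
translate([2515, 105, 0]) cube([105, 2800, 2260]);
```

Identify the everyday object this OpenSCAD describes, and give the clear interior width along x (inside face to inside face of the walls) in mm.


A house (or room) frame. The interior width is 2410 mm.

Four 2260 mm walls enclosing a rectangle with no floor or roof — a room or house frame. Outside width is 2620 mm and wall thickness is 105 mm, so the interior width is 2620 − 2 × 105 = 2410 mm.


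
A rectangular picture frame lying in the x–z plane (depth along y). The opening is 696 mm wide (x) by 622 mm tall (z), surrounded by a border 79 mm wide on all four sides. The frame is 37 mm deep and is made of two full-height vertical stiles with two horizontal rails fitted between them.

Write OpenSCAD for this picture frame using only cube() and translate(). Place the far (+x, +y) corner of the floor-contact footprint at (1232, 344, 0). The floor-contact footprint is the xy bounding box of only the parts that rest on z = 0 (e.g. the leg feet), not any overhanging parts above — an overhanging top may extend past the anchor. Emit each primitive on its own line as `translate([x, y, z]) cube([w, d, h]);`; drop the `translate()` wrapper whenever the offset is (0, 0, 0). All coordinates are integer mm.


translate([378, 307, 0]) cube([79, 37, 780]);
translate([1153, 307, 0]) cube([79, 37, 780]);
translate([457, 307, 0]) cube([696, 37, 79]);
translate([457, 307, 701]) cube([696, 37, 79]);


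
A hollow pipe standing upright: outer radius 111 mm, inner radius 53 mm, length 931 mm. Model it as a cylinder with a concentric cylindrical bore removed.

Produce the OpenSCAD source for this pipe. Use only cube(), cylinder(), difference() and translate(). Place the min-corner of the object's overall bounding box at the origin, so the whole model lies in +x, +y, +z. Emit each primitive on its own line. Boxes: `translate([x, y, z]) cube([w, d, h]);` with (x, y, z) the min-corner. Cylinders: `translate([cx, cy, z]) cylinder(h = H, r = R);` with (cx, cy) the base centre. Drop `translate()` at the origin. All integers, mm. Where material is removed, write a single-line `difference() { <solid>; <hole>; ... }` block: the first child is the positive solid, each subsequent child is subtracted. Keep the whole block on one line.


difference() { translate([111, 111, 0]) cylinder(h = 931, r = 111); translate([111, 111, 0]) cylinder(h = 931, r = 53); }


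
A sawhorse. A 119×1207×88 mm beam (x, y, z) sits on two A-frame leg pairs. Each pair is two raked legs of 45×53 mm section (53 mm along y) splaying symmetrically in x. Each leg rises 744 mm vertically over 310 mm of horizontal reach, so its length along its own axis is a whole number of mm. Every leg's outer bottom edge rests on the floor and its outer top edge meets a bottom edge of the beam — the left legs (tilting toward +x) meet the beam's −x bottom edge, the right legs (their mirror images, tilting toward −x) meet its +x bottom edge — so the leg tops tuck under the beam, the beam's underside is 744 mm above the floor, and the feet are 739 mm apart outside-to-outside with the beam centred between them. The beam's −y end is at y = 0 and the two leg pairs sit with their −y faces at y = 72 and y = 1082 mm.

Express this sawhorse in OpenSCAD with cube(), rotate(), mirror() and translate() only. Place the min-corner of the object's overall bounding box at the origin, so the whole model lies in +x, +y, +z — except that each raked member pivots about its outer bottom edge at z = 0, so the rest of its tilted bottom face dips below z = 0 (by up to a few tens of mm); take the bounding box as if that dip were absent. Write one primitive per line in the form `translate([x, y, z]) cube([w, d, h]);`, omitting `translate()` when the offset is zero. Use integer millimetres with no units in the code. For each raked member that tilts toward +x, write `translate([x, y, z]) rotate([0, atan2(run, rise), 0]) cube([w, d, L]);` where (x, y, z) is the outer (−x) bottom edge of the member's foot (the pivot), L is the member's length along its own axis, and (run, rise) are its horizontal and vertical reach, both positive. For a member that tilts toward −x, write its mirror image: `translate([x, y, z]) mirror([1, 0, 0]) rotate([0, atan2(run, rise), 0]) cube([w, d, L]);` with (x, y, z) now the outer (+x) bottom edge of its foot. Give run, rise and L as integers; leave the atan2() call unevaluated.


translate([310, 0, 744]) cube([119, 1207, 88]);
translate([0, 72, 0]) rotate([0, atan2(310, 744), 0]) cube([45, 53, 806]);
translate([739, 72, 0]) mirror([1, 0, 0]) rotate([0, atan2(310, 744), 0]) cube([45, 53, 806]);
translate([0, 1082, 0]) rotate([0, atan2(310, 744), 0]) cube([45, 53, 806]);
translate([739, 1082, 0]) mirror([1, 0, 0]) rotate([0, atan2(310, 744), 0]) cube([45, 53, 806]);


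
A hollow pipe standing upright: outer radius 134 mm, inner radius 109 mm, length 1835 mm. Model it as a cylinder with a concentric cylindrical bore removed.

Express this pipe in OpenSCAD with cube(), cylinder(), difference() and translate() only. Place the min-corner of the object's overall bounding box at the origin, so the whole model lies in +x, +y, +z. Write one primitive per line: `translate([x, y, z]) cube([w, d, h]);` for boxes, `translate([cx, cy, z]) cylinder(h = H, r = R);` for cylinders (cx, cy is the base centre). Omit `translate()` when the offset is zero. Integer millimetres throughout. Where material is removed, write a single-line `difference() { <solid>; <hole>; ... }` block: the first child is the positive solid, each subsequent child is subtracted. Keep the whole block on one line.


difference() { translate([134, 134, 0]) cylinder(h = 1835, r = 134); translate([134, 134, 0]) cylinder(h = 1835, r = 109); }
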